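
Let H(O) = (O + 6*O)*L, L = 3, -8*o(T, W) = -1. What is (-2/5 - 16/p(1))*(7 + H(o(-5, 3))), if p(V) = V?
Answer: -3157/20 ≈ -157.85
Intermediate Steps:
o(T, W) = ⅛ (o(T, W) = -⅛*(-1) = ⅛)
H(O) = 21*O (H(O) = (O + 6*O)*3 = (7*O)*3 = 21*O)
(-2/5 - 16/p(1))*(7 + H(o(-5, 3))) = (-2/5 - 16/1)*(7 + 21*(⅛)) = (-2*⅕ - 16*1)*(7 + 21/8) = (-⅖ - 16)*(77/8) = -82/5*77/8 = -3157/20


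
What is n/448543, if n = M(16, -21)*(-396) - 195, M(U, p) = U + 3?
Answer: -7719/448543 ≈ -0.017209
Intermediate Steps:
M(U, p) = 3 + U
n = -7719 (n = (3 + 16)*(-396) - 195 = 19*(-396) - 195 = -7524 - 195 = -7719)
n/448543 = -7719/448543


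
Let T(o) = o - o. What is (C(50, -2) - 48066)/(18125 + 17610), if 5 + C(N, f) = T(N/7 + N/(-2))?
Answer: -48071/35735 ≈ -1.3452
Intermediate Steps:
T(o) = 0
C(N, f) = -5 (C(N, f) = -5 + 0 = -5)
(C(50, -2) - 48066)/(18125 + 17610) = (-5 - 48066)/(18125 + 17610) = -48071/35735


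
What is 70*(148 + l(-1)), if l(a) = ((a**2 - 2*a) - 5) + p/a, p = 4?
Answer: 9940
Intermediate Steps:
l(a) = -5 + a**2 - 2*a + 4/a (l(a) = ((a**2 - 2*a) - 5) + 4/a = (-5 + a**2 - 2*a) + 4/a = -5 + a**2 - 2*a + 4/a)
70*(148 + l(-1)) = 70*(148 + (-5 + (-1)**2 - 2*(-1) + 4/(-1))) = 70*(148 + (-5 + 1 + 2 + 4*(-1))) = 70*(148 + (-5 + 1 + 2 - 4)) = 70*(148 - 6) = 70*142 = 9940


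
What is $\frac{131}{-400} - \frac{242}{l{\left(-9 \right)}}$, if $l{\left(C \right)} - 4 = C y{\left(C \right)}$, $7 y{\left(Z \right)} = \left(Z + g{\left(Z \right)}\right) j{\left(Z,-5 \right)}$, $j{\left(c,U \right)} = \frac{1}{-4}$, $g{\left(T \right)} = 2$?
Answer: $- \frac{388117}{2800} \approx -138.61$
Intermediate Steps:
$j{\left(c,U \right)} = - \frac{1}{4}$
$y{\left(Z \right)} = - \frac{1}{14} - \frac{Z}{28}$ ($y{\left(Z \right)} = \frac{\left(Z + 2\right) \left(- \frac{1}{4}\right)}{7} = \frac{\left(2 + Z\right) \left(- \frac{1}{4}\right)}{7} = \frac{- \frac{1}{2} - \frac{Z}{4}}{7} = - \frac{1}{14} - \frac{Z}{28}$)
$l{\left(C \right)} = 4 + C \left(- \frac{1}{14} - \frac{C}{28}\right)$
$\frac{131}{-400} - \frac{242}{l{\left(-9 \right)}} = \frac{131}{-400} - \frac{242}{4 - - \frac{9 \left(2 - 9\right)}{28}} = 131 \left(- \frac{1}{400}\right) - \frac{242}{4 - \left(- \frac{9}{28}\right) \left(-7\right)} = - \frac{131}{400} - \frac{242}{4 - \frac{9}{4}} = - \frac{131}{400} - \frac{242}{\frac{7}{4}} = - \frac{131}{400} - \frac{968}{7} = - \frac{388117}{2800}$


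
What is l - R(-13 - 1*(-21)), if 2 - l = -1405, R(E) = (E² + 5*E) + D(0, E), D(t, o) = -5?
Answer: 1308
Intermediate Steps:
R(E) = -5 + E² + 5*E (R(E) = (E² + 5*E) - 5 = -5 + E² + 5*E)
l = 1407 (l = 2 - 1*(-1405) = 2 + 1405 = 1407)
l - R(-13 - 1*(-21)) = 1407 - (-5 + (-13 - 1*(-21))² + 5*(-13 - 1*(-21))) = 1407 - (-5 + (-13 + 21)² + 5*(-13 + 21)) = 1407 - (-5 + 8² + 5*8) = 1407 - (-5 + 64 + 40) = 1407 - 1*99 = 1407 - 99 = 1308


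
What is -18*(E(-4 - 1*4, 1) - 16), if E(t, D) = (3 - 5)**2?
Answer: 216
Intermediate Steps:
E(t, D) = 4 (E(t, D) = (-2)**2 = 4)
-18*(E(-4 - 1*4, 1) - 16) = -18*(4 - 16) = -18*(-12) = 216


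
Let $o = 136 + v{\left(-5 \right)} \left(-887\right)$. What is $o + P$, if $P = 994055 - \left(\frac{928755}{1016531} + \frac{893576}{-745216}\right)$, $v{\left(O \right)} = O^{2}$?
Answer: $\frac{92042064730472739}{94691895712} \approx 9.7202 \cdot 10^{5}$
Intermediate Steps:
$o = -22039$ ($o = 136 + \left(-5\right)^{2} \left(-887\right) = 136 + 25 \left(-887\right) = 136 - 22175 = -22039$)
$P = \frac{94128979420069507}{94691895712}$ ($P = 994055 - \left(928755 \cdot \frac{1}{1016531} + 893576 \left(- \frac{1}{745216}\right)\right) = 994055 - \left(\frac{928755}{1016531} - \frac{111697}{93152}\right) = 994055 - - \frac{27028077347}{94691895712} = 994055 + \frac{27028077347}{94691895712} = \frac{94128979420069507}{94691895712} \approx 9.9406 \cdot 10^{5}$)
$o + P = -22039 + \frac{94128979420069507}{94691895712} = \frac{92042064730472739}{94691895712}$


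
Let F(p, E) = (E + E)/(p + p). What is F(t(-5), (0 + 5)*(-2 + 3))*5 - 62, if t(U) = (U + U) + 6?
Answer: -273/4 ≈ -68.250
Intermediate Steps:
t(U) = 6 + 2*U (t(U) = 2*U + 6 = 6 + 2*U)
F(p, E) = E/p (F(p, E) = (2*E)/((2*p)) = (2*E)*(1/(2*p)) = E/p)
F(t(-5), (0 + 5)*(-2 + 3))*5 - 62 = (((0 + 5)*(-2 + 3))/(6 + 2*(-5)))*5 - 62 = ((5*1)/(6 - 10))*5 - 62 = (5/(-4))*5 - 62 = (5*(-¼))*5 - 62 = -5/4*5 - 62 = -25/4 - 62 = -273/4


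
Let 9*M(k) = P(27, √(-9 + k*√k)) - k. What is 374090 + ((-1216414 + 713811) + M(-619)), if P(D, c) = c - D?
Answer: -1156025/9 + √(-9 - 619*I*√619)/9 ≈ -1.2844e+5 - 9.753*I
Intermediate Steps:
M(k) = -3 - k/9 + √(-9 + k^(3/2))/9 (M(k) = ((√(-9 + k*√k) - 1*27) - k)/9 = ((√(-9 + k^(3/2)) - 27) - k)/9 = ((-27 + √(-9 + k^(3/2))) - k)/9 = (-27 + √(-9 + k^(3/2)) - k)/9 = -3 - k/9 + √(-9 + k^(3/2))/9)
374090 + ((-1216414 + 713811) + M(-619)) = 374090 + ((-1216414 + 713811) + (-3 - ⅑*(-619) + √(-9 + (-619)^(3/2))/9)) = 374090 + (-502603 + (-3 + 619/9 + √(-9 - 619*I*√619)/9)) = 374090 + (-502603 + (592/9 + √(-9 - 619*I*√619)/9)) = 374090 + (-4522835/9 + √(-9 - 619*I*√619)/9) = -1156025/9 + √(-9 - 619*I*√619)/9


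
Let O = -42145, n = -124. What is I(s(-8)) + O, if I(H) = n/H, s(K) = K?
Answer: -84259/2 ≈ -42130.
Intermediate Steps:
I(H) = -124/H
I(s(-8)) + O = -124/(-8) - 42145 = -124*(-⅛) - 42145 = 31/2 - 42145 = -84259/2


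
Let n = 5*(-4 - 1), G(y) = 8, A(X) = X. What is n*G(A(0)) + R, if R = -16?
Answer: -216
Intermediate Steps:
n = -25 (n = 5*(-5) = -25)
n*G(A(0)) + R = -25*8 - 16 = -200 - 16 = -216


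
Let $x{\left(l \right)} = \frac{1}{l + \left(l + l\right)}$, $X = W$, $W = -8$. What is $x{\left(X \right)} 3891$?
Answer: $- \frac{1297}{8} \approx -162.13$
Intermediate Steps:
$X = -8$
$x{\left(l \right)} = \frac{1}{3 l}$ ($x{\left(l \right)} = \frac{1}{l + 2 l} = \frac{1}{3 l}$)
$x{\left(X \right)} 3891 = \frac{1}{3 \left(-8\right)} 3891 = \frac{1}{3} \left(- \frac{1}{8}\right) 3891 = \left(- \frac{1}{24}\right) 3891 = - \frac{1297}{8}$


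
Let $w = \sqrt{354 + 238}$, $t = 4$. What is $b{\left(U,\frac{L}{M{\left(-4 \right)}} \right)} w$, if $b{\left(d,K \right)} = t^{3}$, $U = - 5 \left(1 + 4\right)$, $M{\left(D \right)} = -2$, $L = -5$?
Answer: $256 \sqrt{37} \approx 1557.2$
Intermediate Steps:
$U = -25$ ($U = \left(-5\right) 5 = -25$)
$w = 4 \sqrt{37}$ ($w = \sqrt{592} = 4 \sqrt{37} \approx 24.331$)
$b{\left(d,K \right)} = 64$ ($b{\left(d,K \right)} = 4^{3} = 64$)
$b{\left(U,\frac{L}{M{\left(-4 \right)}} \right)} w = 64 \cdot 4 \sqrt{37} = 256 \sqrt{37}$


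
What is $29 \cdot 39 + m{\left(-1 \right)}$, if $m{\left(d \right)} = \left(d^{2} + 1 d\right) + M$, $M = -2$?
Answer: $1129$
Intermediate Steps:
$m{\left(d \right)} = -2 + d + d^{2}$ ($m{\left(d \right)} = \left(d^{2} + 1 d\right) - 2 = \left(d^{2} + d\right) - 2 = \left(d + d^{2}\right) - 2 = -2 + d + d^{2}$)
$29 \cdot 39 + m{\left(-1 \right)} = 29 \cdot 39 - \left(3 - 1\right) = 1131 - 2 = 1129$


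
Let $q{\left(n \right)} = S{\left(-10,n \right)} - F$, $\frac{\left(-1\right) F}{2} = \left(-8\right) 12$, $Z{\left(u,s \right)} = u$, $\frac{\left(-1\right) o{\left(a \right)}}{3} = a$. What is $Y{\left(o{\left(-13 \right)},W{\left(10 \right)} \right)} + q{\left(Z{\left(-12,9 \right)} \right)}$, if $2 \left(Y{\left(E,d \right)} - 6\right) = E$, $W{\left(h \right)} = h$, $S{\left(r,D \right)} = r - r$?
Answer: $- \frac{333}{2} \approx -166.5$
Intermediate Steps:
$S{\left(r,D \right)} = 0$
$o{\left(a \right)} = - 3 a$
$F = 192$ ($F = - 2 \left(\left(-8\right) 12\right) = \left(-2\right) \left(-96\right) = 192$)
$q{\left(n \right)} = -192$ ($q{\left(n \right)} = 0 - 192 = -192$)
$Y{\left(E,d \right)} = 6 + \frac{E}{2}$
$Y{\left(o{\left(-13 \right)},W{\left(10 \right)} \right)} + q{\left(Z{\left(-12,9 \right)} \right)} = \left(6 + \frac{\left(-3\right) \left(-13\right)}{2}\right) - 192 = \left(6 + \frac{1}{2} \cdot 39\right) - 192 = \left(6 + \frac{39}{2}\right) - 192 = \frac{51}{2} - 192 = - \frac{333}{2}$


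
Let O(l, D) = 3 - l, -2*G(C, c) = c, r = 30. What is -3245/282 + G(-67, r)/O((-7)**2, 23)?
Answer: -36260/3243 ≈ -11.181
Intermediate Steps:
G(C, c) = -c/2
-3245/282 + G(-67, r)/O((-7)**2, 23) = -3245/282 + (-1/2*30)/(3 - 1*(-7)**2) = -3245*1/282 - 15/(3 - 1*49) = -3245/282 - 15/(3 - 49) = -3245/282 - 15/(-46) = -3245/282 - 15*(-1/46) = -3245/282 + 15/46 = -36260/3243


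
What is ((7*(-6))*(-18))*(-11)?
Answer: -8316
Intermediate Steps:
((7*(-6))*(-18))*(-11) = -42*(-18)*(-11) = 756*(-11) = -8316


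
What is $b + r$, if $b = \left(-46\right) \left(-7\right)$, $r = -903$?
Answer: $-581$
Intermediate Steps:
$b = 322$
$b + r = 322 - 903 = -581$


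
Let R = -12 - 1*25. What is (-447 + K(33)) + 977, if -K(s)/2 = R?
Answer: 604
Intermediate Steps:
R = -37 (R = -12 - 25 = -37)
K(s) = 74 (K(s) = -2*(-37) = 74)
(-447 + K(33)) + 977 = (-447 + 74) + 977 = -373 + 977 = 604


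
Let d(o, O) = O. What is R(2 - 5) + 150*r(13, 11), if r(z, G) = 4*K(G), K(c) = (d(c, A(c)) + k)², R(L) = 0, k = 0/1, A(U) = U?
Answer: 72600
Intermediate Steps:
k = 0 (k = 0*1 = 0)
K(c) = c² (K(c) = (c + 0)² = c²)
r(z, G) = 4*G²
R(2 - 5) + 150*r(13, 11) = 0 + 150*(4*11²) = 0 + 150*(4*121) = 0 + 150*484 = 0 + 72600 = 72600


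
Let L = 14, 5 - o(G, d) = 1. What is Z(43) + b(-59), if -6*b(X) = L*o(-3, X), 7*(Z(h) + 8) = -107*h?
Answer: -14167/21 ≈ -674.62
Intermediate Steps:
o(G, d) = 4 (o(G, d) = 5 - 1*1 = 5 - 1 = 4)
Z(h) = -8 - 107*h/7 (Z(h) = -8 + (-107*h)/7 = -8 - 107*h/7)
b(X) = -28/3 (b(X) = -7*4/3 = -⅙*56 = -28/3)
Z(43) + b(-59) = (-8 - 107/7*43) - 28/3 = (-8 - 4601/7) - 28/3 = -4657/7 - 28/3 = -14167/21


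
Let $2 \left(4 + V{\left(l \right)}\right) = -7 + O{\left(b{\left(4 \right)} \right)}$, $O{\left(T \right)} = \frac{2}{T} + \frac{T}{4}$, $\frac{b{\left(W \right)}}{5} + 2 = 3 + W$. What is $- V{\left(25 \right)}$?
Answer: $\frac{867}{200} \approx 4.335$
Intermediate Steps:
$b{\left(W \right)} = 5 + 5 W$ ($b{\left(W \right)} = -10 + 5 \left(3 + W\right) = -10 + \left(15 + 5 W\right) = 5 + 5 W$)
$O{\left(T \right)} = \frac{2}{T} + \frac{T}{4}$ ($O{\left(T \right)} = \frac{2}{T} + T \frac{1}{4} = \frac{2}{T} + \frac{T}{4}$)
$V{\left(l \right)} = - \frac{867}{200}$ ($V{\left(l \right)} = -4 + \frac{-7 + \left(\frac{2}{5 + 5 \cdot 4} + \frac{5 + 5 \cdot 4}{4}\right)}{2} = -4 + \frac{-7 + \left(\frac{2}{5 + 20} + \frac{5 + 20}{4}\right)}{2} = -4 + \frac{-7 + \left(\frac{2}{25} + \frac{1}{4} \cdot 25\right)}{2} = -4 + \frac{-7 + \left(2 \cdot \frac{1}{25} + \frac{25}{4}\right)}{2} = -4 + \frac{-7 + \left(\frac{2}{25} + \frac{25}{4}\right)}{2} = -4 + \frac{-7 + \frac{633}{100}}{2} = -4 + \frac{1}{2} \left(- \frac{67}{100}\right) = -4 - \frac{67}{200} = - \frac{867}{200}$)
$- V{\left(25 \right)} = \left(-1\right) \left(- \frac{867}{200}\right) = \frac{867}{200}$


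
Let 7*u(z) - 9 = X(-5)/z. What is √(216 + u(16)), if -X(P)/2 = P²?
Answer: √170002/28 ≈ 14.725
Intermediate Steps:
X(P) = -2*P²
u(z) = 9/7 - 50/(7*z) (u(z) = 9/7 + ((-2*(-5)²)/z)/7 = 9/7 + ((-2*25)/z)/7 = 9/7 + (-50/z)/7 = 9/7 - 50/(7*z))
√(216 + u(16)) = √(216 + (⅐)*(-50 + 9*16)/16) = √(216 + (⅐)*(1/16)*(-50 + 144)) = √(216 + (⅐)*(1/16)*94) = √(216 + 47/56) = √(12143/56) = √170002/28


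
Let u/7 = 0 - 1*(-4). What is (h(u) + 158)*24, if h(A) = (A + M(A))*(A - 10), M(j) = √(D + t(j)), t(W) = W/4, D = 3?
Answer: 15888 + 432*√10 ≈ 17254.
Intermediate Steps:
t(W) = W/4 (t(W) = W*(¼) = W/4)
M(j) = √(3 + j/4)
u = 28 (u = 7*(0 - 1*(-4)) = 7*(0 + 4) = 7*4 = 28)
h(A) = (-10 + A)*(A + √(12 + A)/2) (h(A) = (A + √(12 + A)/2)*(A - 10) = (A + √(12 + A)/2)*(-10 + A) = (-10 + A)*(A + √(12 + A)/2))
(h(u) + 158)*24 = ((28² - 10*28 - 5*√(12 + 28) + (½)*28*√(12 + 28)) + 158)*24 = ((784 - 280 - 10*√10 + (½)*28*√40) + 158)*24 = ((784 - 280 - 10*√10 + (½)*28*(2*√10)) + 158)*24 = ((784 - 280 - 10*√10 + 28*√10) + 158)*24 = ((504 + 18*√10) + 158)*24 = (662 + 18*√10)*24 = 15888 + 432*√10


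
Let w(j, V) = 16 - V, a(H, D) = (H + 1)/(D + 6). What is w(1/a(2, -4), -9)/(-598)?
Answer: -25/598 ≈ -0.041806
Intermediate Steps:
a(H, D) = (1 + H)/(6 + D)
w(1/a(2, -4), -9)/(-598) = (16 - 1*(-9))/(-598) = (16 + 9)*(-1/598) = 25*(-1/598) = -25/598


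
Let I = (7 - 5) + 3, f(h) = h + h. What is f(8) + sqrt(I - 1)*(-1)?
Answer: 14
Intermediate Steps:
f(h) = 2*h
I = 5 (I = 2 + 3 = 5)
f(8) + sqrt(I - 1)*(-1) = 2*8 + sqrt(5 - 1)*(-1) = 16 + sqrt(4)*(-1) = 16 + 2*(-1) = 16 - 2 = 14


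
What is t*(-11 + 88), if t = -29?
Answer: -2233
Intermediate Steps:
t*(-11 + 88) = -29*(-11 + 88) = -29*77 = -2233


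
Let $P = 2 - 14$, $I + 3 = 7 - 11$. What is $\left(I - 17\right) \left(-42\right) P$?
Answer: $-12096$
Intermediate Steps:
$I = -7$ ($I = -3 + \left(7 - 11\right) = -3 - 4 = -7$)
$P = -12$ ($P = 2 - 14 = -12$)
$\left(I - 17\right) \left(-42\right) P = \left(-7 - 17\right) \left(-42\right) \left(-12\right) = \left(-24\right) \left(-42\right) \left(-12\right) = 1008 \left(-12\right) = -12096$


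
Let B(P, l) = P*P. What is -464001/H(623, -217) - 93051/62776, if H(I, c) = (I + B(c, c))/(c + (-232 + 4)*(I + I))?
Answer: 7041894254593/2546912 ≈ 2.7649e+6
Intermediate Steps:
B(P, l) = P²
H(I, c) = (I + c²)/(c - 456*I) (H(I, c) = (I + c²)/(c + (-232 + 4)*(I + I)) = (I + c²)/(c - 456*I))
-464001/H(623, -217) - 93051/62776 = -464001*(-217 - 456*623)/(623 + (-217)²) - 93051/62776 = -464001*(-217 - 284088)/(623 + 47089) - 93051*1/62776 = -464001/(47712/(-284305)) - 13293/8968 = -464001/((-1/284305*47712)) - 13293/8968 = -464001/(-6816/40615) - 13293/8968 = -464001*(-40615/6816) - 13293/8968 = 6281800205/2272 - 13293/8968 = 7041894254593/2546912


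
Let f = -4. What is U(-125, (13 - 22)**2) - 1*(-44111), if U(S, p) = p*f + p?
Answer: 43868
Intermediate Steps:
U(S, p) = -3*p (U(S, p) = p*(-4) + p = -4*p + p = -3*p)
U(-125, (13 - 22)**2) - 1*(-44111) = -3*(13 - 22)**2 - 1*(-44111) = -3*(-9)**2 + 44111 = -3*81 + 44111 = -243 + 44111 = 43868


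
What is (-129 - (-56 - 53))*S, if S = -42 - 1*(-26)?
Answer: 320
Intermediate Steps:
S = -16 (S = -42 + 26 = -16)
(-129 - (-56 - 53))*S = (-129 - (-56 - 53))*(-16) = (-129 - 1*(-109))*(-16) = (-129 + 109)*(-16) = -20*(-16) = 320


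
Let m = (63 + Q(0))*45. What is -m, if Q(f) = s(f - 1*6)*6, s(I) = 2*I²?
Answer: -22275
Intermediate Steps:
Q(f) = 12*(-6 + f)² (Q(f) = (2*(f - 1*6)²)*6 = (2*(f - 6)²)*6 = (2*(-6 + f)²)*6 = 12*(-6 + f)²)
m = 22275 (m = (63 + 12*(-6 + 0)²)*45 = (63 + 12*(-6)²)*45 = (63 + 12*36)*45 = (63 + 432)*45 = 495*45 = 22275)
-m = -1*22275 = -22275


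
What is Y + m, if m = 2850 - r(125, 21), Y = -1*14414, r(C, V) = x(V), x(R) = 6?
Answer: -11570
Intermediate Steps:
r(C, V) = 6
Y = -14414
m = 2844 (m = 2850 - 1*6 = 2850 - 6 = 2844)
Y + m = -14414 + 2844 = -11570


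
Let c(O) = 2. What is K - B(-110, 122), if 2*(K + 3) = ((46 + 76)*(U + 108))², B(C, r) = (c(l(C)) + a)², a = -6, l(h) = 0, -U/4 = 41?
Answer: 23338093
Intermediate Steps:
U = -164 (U = -4*41 = -164)
B(C, r) = 16 (B(C, r) = (2 - 6)² = (-4)² = 16)
K = 23338109 (K = -3 + ((46 + 76)*(-164 + 108))²/2 = -3 + (122*(-56))²/2 = -3 + (½)*(-6832)² = -3 + (½)*46676224 = -3 + 23338112 = 23338109)
K - B(-110, 122) = 23338109 - 1*16 = 23338109 - 16 = 23338093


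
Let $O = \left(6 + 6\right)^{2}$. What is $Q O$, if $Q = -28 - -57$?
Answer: $4176$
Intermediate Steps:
$Q = 29$ ($Q = -28 + 57 = 29$)
$O = 144$ ($O = 12^{2} = 144$)
$Q O = 29 \cdot 144 = 4176$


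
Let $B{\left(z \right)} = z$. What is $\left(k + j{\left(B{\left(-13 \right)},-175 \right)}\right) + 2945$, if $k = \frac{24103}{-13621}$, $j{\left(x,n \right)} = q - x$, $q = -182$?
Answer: $\frac{37787793}{13621} \approx 2774.2$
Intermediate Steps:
$j{\left(x,n \right)} = -182 - x$
$k = - \frac{24103}{13621}$ ($k = 24103 \left(- \frac{1}{13621}\right) = - \frac{24103}{13621} \approx -1.7695$)
$\left(k + j{\left(B{\left(-13 \right)},-175 \right)}\right) + 2945 = \left(- \frac{24103}{13621} - 169\right) + 2945 = - \frac{2326052}{13621} + 2945 = \frac{37787793}{13621}$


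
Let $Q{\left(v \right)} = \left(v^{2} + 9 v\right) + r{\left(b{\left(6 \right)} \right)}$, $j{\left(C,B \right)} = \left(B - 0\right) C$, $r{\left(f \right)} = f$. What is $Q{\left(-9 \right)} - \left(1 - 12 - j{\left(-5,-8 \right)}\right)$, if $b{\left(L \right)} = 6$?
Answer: $57$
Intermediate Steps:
$j{\left(C,B \right)} = B C$ ($j{\left(C,B \right)} = \left(B + 0\right) C = B C$)
$Q{\left(v \right)} = 6 + v^{2} + 9 v$ ($Q{\left(v \right)} = \left(v^{2} + 9 v\right) + 6 = 6 + v^{2} + 9 v$)
$Q{\left(-9 \right)} - \left(1 - 12 - j{\left(-5,-8 \right)}\right) = \left(6 + \left(-9\right)^{2} + 9 \left(-9\right)\right) - \left(-39 - 12\right) = \left(6 + 81 - 81\right) + \left(40 - \left(-12 + 1\right)\right) = 6 + \left(40 - -11\right) = 6 + \left(40 + 11\right) = 6 + 51 = 57$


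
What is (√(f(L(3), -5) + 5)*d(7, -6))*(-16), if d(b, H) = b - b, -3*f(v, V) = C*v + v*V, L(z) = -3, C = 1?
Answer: 0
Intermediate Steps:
f(v, V) = -v/3 - V*v/3 (f(v, V) = -(1*v + v*V)/3 = -(v + V*v)/3 = -v/3 - V*v/3)
d(b, H) = 0
(√(f(L(3), -5) + 5)*d(7, -6))*(-16) = (√(-⅓*(-3)*(1 - 5) + 5)*0)*(-16) = (√(-⅓*(-3)*(-4) + 5)*0)*(-16) = (√(-4 + 5)*0)*(-16) = (√1*0)*(-16) = (1*0)*(-16) = 0*(-16) = 0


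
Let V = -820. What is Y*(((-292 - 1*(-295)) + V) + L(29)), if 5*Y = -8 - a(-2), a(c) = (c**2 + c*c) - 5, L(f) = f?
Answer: 8668/5 ≈ 1733.6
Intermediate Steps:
a(c) = -5 + 2*c**2 (a(c) = (c**2 + c**2) - 5 = 2*c**2 - 5 = -5 + 2*c**2)
Y = -11/5 (Y = (-8 - (-5 + 2*(-2)**2))/5 = (-8 - (-5 + 2*4))/5 = (-8 - (-5 + 8))/5 = (-8 - 1*3)/5 = (-8 - 3)/5 = (1/5)*(-11) = -11/5 ≈ -2.2000)
Y*(((-292 - 1*(-295)) + V) + L(29)) = -11*(((-292 - 1*(-295)) - 820) + 29)/5 = -11*(((-292 + 295) - 820) + 29)/5 = -11*((3 - 820) + 29)/5 = -11*(-817 + 29)/5 = -11/5*(-788) = 8668/5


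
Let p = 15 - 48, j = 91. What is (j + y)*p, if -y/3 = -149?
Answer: -17754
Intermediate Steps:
y = 447 (y = -3*(-149) = 447)
p = -33
(j + y)*p = (91 + 447)*(-33) = 538*(-33) = -17754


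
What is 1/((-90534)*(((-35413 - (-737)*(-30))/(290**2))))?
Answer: 42050/2603893641 ≈ 1.6149e-5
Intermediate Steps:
1/((-90534)*(((-35413 - (-737)*(-30))/(290**2)))) = -84100/(-35413 - 1*22110)/90534 = -84100/(-35413 - 22110)/90534 = -1/(90534*((-57523*1/84100))) = -1/(90534*(-57523/84100)) = -1/90534*(-84100/57523) = 42050/2603893641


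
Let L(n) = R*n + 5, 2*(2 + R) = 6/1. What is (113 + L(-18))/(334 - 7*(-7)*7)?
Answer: 100/677 ≈ 0.14771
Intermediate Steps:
R = 1 (R = -2 + (6/1)/2 = -2 + (6*1)/2 = -2 + (1/2)*6 = -2 + 3 = 1)
L(n) = 5 + n (L(n) = 1*n + 5 = n + 5 = 5 + n)
(113 + L(-18))/(334 - 7*(-7)*7) = (113 + (5 - 18))/(334 - 7*(-7)*7) = (113 - 13)/(334 + 49*7) = 100/(334 + 343) = 100/677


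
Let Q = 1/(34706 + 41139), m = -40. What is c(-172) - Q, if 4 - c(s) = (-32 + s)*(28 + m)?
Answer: -185365181/75845 ≈ -2444.0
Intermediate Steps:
c(s) = -380 + 12*s (c(s) = 4 - (-32 + s)*(28 - 40) = 4 - (-32 + s)*(-12) = 4 - (384 - 12*s) = 4 + (-384 + 12*s) = -380 + 12*s)
Q = 1/75845 ≈ 1.3185e-5
c(-172) - Q = (-380 + 12*(-172)) - 1*1/75845 = (-380 - 2064) - 1/75845 = -2444 - 1/75845 = -185365181/75845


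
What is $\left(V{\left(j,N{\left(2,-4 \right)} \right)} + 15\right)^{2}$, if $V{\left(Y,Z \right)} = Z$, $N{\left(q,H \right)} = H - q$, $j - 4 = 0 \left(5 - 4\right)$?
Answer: $81$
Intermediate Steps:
$j = 4$ ($j = 4 + 0 \left(5 - 4\right) = 4 + 0 \cdot 1 = 4 + 0 = 4$)
$\left(V{\left(j,N{\left(2,-4 \right)} \right)} + 15\right)^{2} = \left(\left(-4 - 2\right) + 15\right)^{2} = \left(-6 + 15\right)^{2} = 9^{2} = 81$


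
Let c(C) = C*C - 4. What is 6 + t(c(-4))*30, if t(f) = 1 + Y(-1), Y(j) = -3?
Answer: -54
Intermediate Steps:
c(C) = -4 + C² (c(C) = C² - 4 = -4 + C²)
t(f) = -2 (t(f) = 1 - 3 = -2)
6 + t(c(-4))*30 = 6 - 2*30 = 6 - 60 = -54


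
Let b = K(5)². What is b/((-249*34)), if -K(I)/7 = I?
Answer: -1225/8466 ≈ -0.14470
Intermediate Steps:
K(I) = -7*I
b = 1225 (b = (-7*5)² = (-35)² = 1225)
b/((-249*34)) = 1225/((-249*34)) = 1225/(-8466) = 1225*(-1/8466) = -1225/8466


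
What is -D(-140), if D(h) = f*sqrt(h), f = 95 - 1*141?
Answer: 92*I*sqrt(35) ≈ 544.28*I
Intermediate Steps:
f = -46 (f = 95 - 141 = -46)
D(h) = -46*sqrt(h)
-D(-140) = -(-46)*sqrt(-140) = -(-46)*2*I*sqrt(35) = -(-92)*I*sqrt(35) = 92*I*sqrt(35)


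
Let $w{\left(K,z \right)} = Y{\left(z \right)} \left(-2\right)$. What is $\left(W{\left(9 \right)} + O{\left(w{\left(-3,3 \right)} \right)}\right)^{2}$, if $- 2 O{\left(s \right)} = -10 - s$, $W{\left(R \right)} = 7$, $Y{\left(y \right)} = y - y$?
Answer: $144$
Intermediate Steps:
$Y{\left(y \right)} = 0$
$w{\left(K,z \right)} = 0$ ($w{\left(K,z \right)} = 0 \left(-2\right) = 0$)
$O{\left(s \right)} = 5 + \frac{s}{2}$ ($O{\left(s \right)} = - \frac{-10 - s}{2} = 5 + \frac{s}{2}$)
$\left(W{\left(9 \right)} + O{\left(w{\left(-3,3 \right)} \right)}\right)^{2} = \left(7 + \left(5 + \frac{1}{2} \cdot 0\right)\right)^{2} = \left(7 + \left(5 + 0\right)\right)^{2} = \left(7 + 5\right)^{2} = 12^{2} = 144$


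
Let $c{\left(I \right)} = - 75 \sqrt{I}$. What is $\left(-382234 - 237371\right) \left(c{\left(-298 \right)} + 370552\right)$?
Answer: $-229595871960 + 46470375 i \sqrt{298} \approx -2.296 \cdot 10^{11} + 8.022 \cdot 10^{8} i$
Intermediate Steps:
$\left(-382234 - 237371\right) \left(c{\left(-298 \right)} + 370552\right) = \left(-382234 - 237371\right) \left(- 75 \sqrt{-298} + 370552\right) = - 619605 \left(- 75 i \sqrt{298} + 370552\right) = - 619605 \left(370552 - 75 i \sqrt{298}\right) = -229595871960 + 46470375 i \sqrt{298}$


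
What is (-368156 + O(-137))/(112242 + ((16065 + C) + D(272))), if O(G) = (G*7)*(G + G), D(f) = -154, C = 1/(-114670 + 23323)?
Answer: -962706033/1170639209 ≈ -0.82238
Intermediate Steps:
C = -1/91347 (C = 1/(-91347) = -1/91347 ≈ -1.0947e-5)
O(G) = 14*G**2 (O(G) = (7*G)*(2*G) = 14*G**2)
(-368156 + O(-137))/(112242 + ((16065 + C) + D(272))) = (-368156 + 14*(-137)**2)/(112242 + ((16065 - 1/91347) - 154)) = (-368156 + 14*18769)/(112242 + (1467489554/91347 - 154)) = (-368156 + 262766)/(112242 + 1453422116/91347) = -105390/11706392090/91347 = -105390*91347/11706392090 = -962706033/1170639209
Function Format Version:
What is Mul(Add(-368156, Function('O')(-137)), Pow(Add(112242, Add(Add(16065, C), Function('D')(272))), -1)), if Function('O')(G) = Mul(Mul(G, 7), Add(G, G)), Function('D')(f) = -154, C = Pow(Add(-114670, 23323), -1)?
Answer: Rational(-962706033, 1170639209) ≈ -0.82238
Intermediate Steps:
C = Rational(-1, 91347) (C = Pow(-91347, -1) = Rational(-1, 91347) ≈ -1.0947e-5)
Function('O')(G) = Mul(14, Pow(G, 2)) (Function('O')(G) = Mul(Mul(7, G), Mul(2, G)) = Mul(14, Pow(G, 2)))
Mul(Add(-368156, Function('O')(-137)), Pow(Add(112242, Add(Add(16065, C), Function('D')(272))), -1)) = Mul(Add(-368156, Mul(14, Pow(-137, 2))), Pow(Add(112242, Add(Add(16065, Rational(-1, 91347)), -154)), -1)) = Mul(Add(-368156, Mul(14, 18769)), Pow(Add(112242, Add(Rational(1467489554, 91347), -154)), -1)) = Mul(Add(-368156, 262766), Pow(Add(112242, Rational(1453422116, 91347)), -1)) = Mul(-105390, Pow(Rational(11706392090, 91347), -1)) = Mul(-105390, Rational(91347, 11706392090)) = Rational(-962706033, 1170639209)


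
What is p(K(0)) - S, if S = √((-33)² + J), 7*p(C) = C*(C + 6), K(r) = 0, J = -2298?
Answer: -I*√1209 ≈ -34.771*I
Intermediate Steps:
p(C) = C*(6 + C)/7 (p(C) = (C*(C + 6))/7 = (C*(6 + C))/7 = C*(6 + C)/7)
S = I*√1209 (S = √((-33)² - 2298) = √(1089 - 2298) = √(-1209) = I*√1209 ≈ 34.771*I)
p(K(0)) - S = (⅐)*0*(6 + 0) - I*√1209 = (⅐)*0*6 - I*√1209 = 0 - I*√1209 = -I*√1209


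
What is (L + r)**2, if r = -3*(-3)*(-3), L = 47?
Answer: 400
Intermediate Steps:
r = -27 (r = 9*(-3) = -27)
(L + r)**2 = (47 - 27)**2 = 20**2 = 400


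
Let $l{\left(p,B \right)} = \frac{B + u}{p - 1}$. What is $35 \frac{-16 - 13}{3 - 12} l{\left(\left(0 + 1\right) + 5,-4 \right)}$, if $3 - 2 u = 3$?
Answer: $- \frac{812}{9} \approx -90.222$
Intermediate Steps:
$u = 0$ ($u = \frac{3}{2} - \frac{3}{2} = 0$)
$l{\left(p,B \right)} = \frac{B}{-1 + p}$ ($l{\left(p,B \right)} = \frac{B + 0}{p - 1} = \frac{B}{-1 + p}$)
$35 \frac{-16 - 13}{3 - 12} l{\left(\left(0 + 1\right) + 5,-4 \right)} = 35 \frac{-16 - 13}{3 - 12} \left(- \frac{4}{-1 + \left(\left(0 + 1\right) + 5\right)}\right) = 35 \left(- \frac{29}{-9}\right) \left(- \frac{4}{-1 + \left(1 + 5\right)}\right) = 35 \left(\left(-29\right) \left(- \frac{1}{9}\right)\right) \left(- \frac{4}{-1 + 6}\right) = 35 \cdot \frac{29}{9} \left(- \frac{4}{5}\right) = \frac{1015 \left(\left(-4\right) \frac{1}{5}\right)}{9} = \frac{1015}{9} \left(- \frac{4}{5}\right) = - \frac{812}{9}$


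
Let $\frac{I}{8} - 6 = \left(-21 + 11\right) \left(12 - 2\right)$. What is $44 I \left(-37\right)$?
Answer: $1224256$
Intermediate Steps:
$I = -752$ ($I = 48 + 8 \left(-21 + 11\right) \left(12 - 2\right) = 48 + 8 \left(\left(-10\right) 10\right) = 48 + 8 \left(-100\right) = 48 - 800 = -752$)
$44 I \left(-37\right) = 44 \left(-752\right) \left(-37\right) = \left(-33088\right) \left(-37\right) = 1224256$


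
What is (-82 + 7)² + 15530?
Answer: 21155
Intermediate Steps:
(-82 + 7)² + 15530 = (-75)² + 15530 = 5625 + 15530 = 21155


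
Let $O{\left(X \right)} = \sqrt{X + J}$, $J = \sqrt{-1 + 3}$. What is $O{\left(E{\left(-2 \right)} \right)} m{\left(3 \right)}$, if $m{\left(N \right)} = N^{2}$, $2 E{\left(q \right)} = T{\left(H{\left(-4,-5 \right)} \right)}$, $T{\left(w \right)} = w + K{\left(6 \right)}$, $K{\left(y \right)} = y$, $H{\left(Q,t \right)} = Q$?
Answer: $9 \sqrt{1 + \sqrt{2}} \approx 13.984$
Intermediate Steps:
$T{\left(w \right)} = 6 + w$ ($T{\left(w \right)} = w + 6 = 6 + w$)
$E{\left(q \right)} = 1$ ($E{\left(q \right)} = \frac{6 - 4}{2} = \frac{1}{2} \cdot 2 = 1$)
$J = \sqrt{2} \approx 1.4142$
$O{\left(X \right)} = \sqrt{X + \sqrt{2}}$
$O{\left(E{\left(-2 \right)} \right)} m{\left(3 \right)} = \sqrt{1 + \sqrt{2}} \cdot 3^{2} = \sqrt{1 + \sqrt{2}} \cdot 9 = 9 \sqrt{1 + \sqrt{2}}$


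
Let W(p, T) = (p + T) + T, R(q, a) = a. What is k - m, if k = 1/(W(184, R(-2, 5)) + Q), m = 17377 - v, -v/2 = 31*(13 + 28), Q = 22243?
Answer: -446922602/22437 ≈ -19919.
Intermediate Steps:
W(p, T) = p + 2*T (W(p, T) = (T + p) + T = p + 2*T)
v = -2542 (v = -62*(13 + 28) = -62*41 = -2*1271 = -2542)
m = 19919 (m = 17377 - 1*(-2542) = 17377 + 2542 = 19919)
k = 1/22437 (k = 1/((184 + 2*5) + 22243) = 1/((184 + 10) + 22243) = 1/(194 + 22243) = 1/22437 ≈ 4.4569e-5)
k - m = 1/22437 - 1*19919 = 1/22437 - 19919 = -446922602/22437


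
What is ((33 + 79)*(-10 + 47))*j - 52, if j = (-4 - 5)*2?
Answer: -74644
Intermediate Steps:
j = -18 (j = -9*2 = -18)
((33 + 79)*(-10 + 47))*j - 52 = ((33 + 79)*(-10 + 47))*(-18) - 52 = (112*37)*(-18) - 52 = 4144*(-18) - 52 = -74592 - 52 = -74644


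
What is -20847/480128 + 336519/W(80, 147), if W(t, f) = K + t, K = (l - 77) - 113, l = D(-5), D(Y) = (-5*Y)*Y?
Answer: -161577093477/112830080 ≈ -1432.0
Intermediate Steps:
D(Y) = -5*Y²
l = -125 (l = -5*(-5)² = -5*25 = -125)
K = -315 (K = (-125 - 77) - 113 = -202 - 113 = -315)
W(t, f) = -315 + t
-20847/480128 + 336519/W(80, 147) = -20847/480128 + 336519/(-315 + 80) = -20847*1/480128 + 336519/(-235) = -20847/480128 + 336519*(-1/235) = -20847/480128 - 336519/235 = -161577093477/112830080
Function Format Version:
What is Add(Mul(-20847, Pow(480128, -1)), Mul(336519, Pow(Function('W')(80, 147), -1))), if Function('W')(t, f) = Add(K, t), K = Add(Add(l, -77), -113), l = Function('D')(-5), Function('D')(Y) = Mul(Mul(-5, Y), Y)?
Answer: Rational(-161577093477, 112830080) ≈ -1432.0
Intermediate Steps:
Function('D')(Y) = Mul(-5, Pow(Y, 2))
l = -125 (l = Mul(-5, Pow(-5, 2)) = Mul(-5, 25) = -125)
K = -315 (K = Add(Add(-125, -77), -113) = Add(-202, -113) = -315)
Function('W')(t, f) = Add(-315, t)
Add(Mul(-20847, Pow(480128, -1)), Mul(336519, Pow(Function('W')(80, 147), -1))) = Add(Mul(-20847, Pow(480128, -1)), Mul(336519, Pow(Add(-315, 80), -1))) = Add(Mul(-20847, Rational(1, 480128)), Mul(336519, Pow(-235, -1))) = Add(Rational(-20847, 480128), Mul(336519, Rational(-1, 235))) = Add(Rational(-20847, 480128), Rational(-336519, 235)) = Rational(-161577093477, 112830080)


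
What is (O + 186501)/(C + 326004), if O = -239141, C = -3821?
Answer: -52640/322183 ≈ -0.16339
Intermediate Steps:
(O + 186501)/(C + 326004) = (-239141 + 186501)/(-3821 + 326004) = -52640/322183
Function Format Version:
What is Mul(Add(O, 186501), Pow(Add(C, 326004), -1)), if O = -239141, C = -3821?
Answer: Rational(-52640, 322183) ≈ -0.16339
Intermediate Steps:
Mul(Add(O, 186501), Pow(Add(C, 326004), -1)) = Mul(Add(-239141, 186501), Pow(Add(-3821, 326004), -1)) = Mul(-52640, Pow(322183, -1)) = Mul(-52640, Rational(1, 322183)) = Rational(-52640, 322183)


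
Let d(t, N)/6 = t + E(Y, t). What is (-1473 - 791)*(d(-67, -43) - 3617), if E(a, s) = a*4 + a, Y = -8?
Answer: 9642376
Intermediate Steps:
E(a, s) = 5*a (E(a, s) = 4*a + a = 5*a)
d(t, N) = -240 + 6*t (d(t, N) = 6*(t + 5*(-8)) = 6*(t - 40) = 6*(-40 + t) = -240 + 6*t)
(-1473 - 791)*(d(-67, -43) - 3617) = (-1473 - 791)*((-240 + 6*(-67)) - 3617) = -2264*((-240 - 402) - 3617) = -2264*(-642 - 3617) = -2264*(-4259) = 9642376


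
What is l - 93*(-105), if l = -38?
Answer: 9727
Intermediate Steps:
l - 93*(-105) = -38 - 93*(-105) = -38 + 9765 = 9727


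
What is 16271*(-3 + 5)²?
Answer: 65084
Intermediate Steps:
16271*(-3 + 5)² = 16271*2² = 16271*4 = 65084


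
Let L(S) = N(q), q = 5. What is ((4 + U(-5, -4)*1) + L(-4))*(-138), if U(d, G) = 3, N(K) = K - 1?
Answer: -1518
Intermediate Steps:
N(K) = -1 + K
L(S) = 4 (L(S) = -1 + 5 = 4)
((4 + U(-5, -4)*1) + L(-4))*(-138) = ((4 + 3*1) + 4)*(-138) = ((4 + 3) + 4)*(-138) = (7 + 4)*(-138) = 11*(-138) = -1518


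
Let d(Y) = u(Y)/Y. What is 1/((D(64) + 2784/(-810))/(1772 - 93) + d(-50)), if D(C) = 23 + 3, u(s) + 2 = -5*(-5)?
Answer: -2266650/1012199 ≈ -2.2393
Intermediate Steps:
u(s) = 23 (u(s) = -2 - 5*(-5) = -2 + 25 = 23)
d(Y) = 23/Y
D(C) = 26
1/((D(64) + 2784/(-810))/(1772 - 93) + d(-50)) = 1/((26 + 2784/(-810))/(1772 - 93) + 23/(-50)) = 1/((26 + 2784*(-1/810))/1679 + 23*(-1/50)) = 1/((26 - 464/135)*(1/1679) - 23/50) = 1/((3046/135)*(1/1679) - 23/50) = 1/(3046/226665 - 23/50) = 1/(-1012199/2266650) = -2266650/1012199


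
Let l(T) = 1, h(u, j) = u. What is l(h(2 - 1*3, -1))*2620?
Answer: 2620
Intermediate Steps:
l(h(2 - 1*3, -1))*2620 = 1*2620 = 2620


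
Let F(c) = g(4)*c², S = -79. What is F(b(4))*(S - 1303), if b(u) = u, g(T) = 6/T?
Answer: -33168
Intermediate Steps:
F(c) = 3*c²/2 (F(c) = (6/4)*c² = (6*(¼))*c² = 3*c²/2)
F(b(4))*(S - 1303) = ((3/2)*4²)*(-79 - 1303) = ((3/2)*16)*(-1382) = 24*(-1382) = -33168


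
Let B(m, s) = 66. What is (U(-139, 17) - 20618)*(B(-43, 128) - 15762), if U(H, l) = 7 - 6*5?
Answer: 323981136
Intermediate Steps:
U(H, l) = -23 (U(H, l) = 7 - 30 = -23)
(U(-139, 17) - 20618)*(B(-43, 128) - 15762) = (-23 - 20618)*(66 - 15762) = -20641*(-15696) = 323981136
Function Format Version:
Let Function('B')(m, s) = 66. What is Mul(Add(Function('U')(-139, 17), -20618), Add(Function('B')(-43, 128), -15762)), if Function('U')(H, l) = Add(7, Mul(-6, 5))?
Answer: 323981136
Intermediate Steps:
Function('U')(H, l) = -23 (Function('U')(H, l) = Add(7, -30) = -23)
Mul(Add(Function('U')(-139, 17), -20618), Add(Function('B')(-43, 128), -15762)) = Mul(Add(-23, -20618), Add(66, -15762)) = Mul(-20641, -15696) = 323981136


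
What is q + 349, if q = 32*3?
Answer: 445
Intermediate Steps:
q = 96
q + 349 = 96 + 349 = 445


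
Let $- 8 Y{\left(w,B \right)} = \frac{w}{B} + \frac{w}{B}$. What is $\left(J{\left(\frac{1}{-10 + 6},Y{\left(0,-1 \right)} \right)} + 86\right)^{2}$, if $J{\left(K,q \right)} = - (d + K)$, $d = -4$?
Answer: $\frac{130321}{16} \approx 8145.1$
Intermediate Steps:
$Y{\left(w,B \right)} = - \frac{w}{4 B}$ ($Y{\left(w,B \right)} = - \frac{\frac{w}{B} + \frac{w}{B}}{8} = - \frac{2 w \frac{1}{B}}{8} = - \frac{w}{4 B}$)
$J{\left(K,q \right)} = 4 - K$ ($J{\left(K,q \right)} = - (-4 + K) = 4 - K$)
$\left(J{\left(\frac{1}{-10 + 6},Y{\left(0,-1 \right)} \right)} + 86\right)^{2} = \left(\left(4 - \frac{1}{-10 + 6}\right) + 86\right)^{2} = \left(\left(4 - \frac{1}{-4}\right) + 86\right)^{2} = \left(\left(4 - - \frac{1}{4}\right) + 86\right)^{2} = \left(\left(4 + \frac{1}{4}\right) + 86\right)^{2} = \left(\frac{17}{4} + 86\right)^{2} = \left(\frac{361}{4}\right)^{2} = \frac{130321}{16}$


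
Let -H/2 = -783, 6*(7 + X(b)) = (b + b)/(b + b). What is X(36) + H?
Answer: 9355/6 ≈ 1559.2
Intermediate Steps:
X(b) = -41/6 (X(b) = -7 + ((b + b)/(b + b))/6 = -7 + ((2*b)/((2*b)))/6 = -7 + ((2*b)*(1/(2*b)))/6 = -7 + (⅙)*1 = -7 + ⅙ = -41/6)
H = 1566 (H = -2*(-783) = 1566)
X(36) + H = -41/6 + 1566 = 9355/6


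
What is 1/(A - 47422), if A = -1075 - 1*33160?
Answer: -1/81657 ≈ -1.2246e-5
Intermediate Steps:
A = -34235 (A = -1075 - 33160 = -34235)
1/(A - 47422) = 1/(-34235 - 47422) = 1/(-81657) = -1/81657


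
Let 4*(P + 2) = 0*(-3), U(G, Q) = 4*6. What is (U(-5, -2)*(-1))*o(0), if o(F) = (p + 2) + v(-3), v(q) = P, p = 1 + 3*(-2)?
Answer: 120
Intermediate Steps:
U(G, Q) = 24
P = -2 (P = -2 + (0*(-3))/4 = -2 + (¼)*0 = -2 + 0 = -2)
p = -5 (p = 1 - 6 = -5)
v(q) = -2
o(F) = -5 (o(F) = (-5 + 2) - 2 = -3 - 2 = -5)
(U(-5, -2)*(-1))*o(0) = (24*(-1))*(-5) = -24*(-5) = 120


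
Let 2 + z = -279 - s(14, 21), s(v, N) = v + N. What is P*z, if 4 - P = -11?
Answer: -4740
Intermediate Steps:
P = 15 (P = 4 - 1*(-11) = 4 + 11 = 15)
s(v, N) = N + v
z = -316 (z = -2 + (-279 - (21 + 14)) = -2 + (-279 - 1*35) = -2 + (-279 - 35) = -2 - 314 = -316)
P*z = 15*(-316) = -4740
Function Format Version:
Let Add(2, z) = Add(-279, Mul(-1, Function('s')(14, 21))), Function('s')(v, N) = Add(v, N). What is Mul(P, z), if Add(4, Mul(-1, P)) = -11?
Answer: -4740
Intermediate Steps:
P = 15 (P = Add(4, Mul(-1, -11)) = Add(4, 11) = 15)
Function('s')(v, N) = Add(N, v)
z = -316 (z = Add(-2, Add(-279, Mul(-1, Add(21, 14)))) = Add(-2, Add(-279, Mul(-1, 35))) = Add(-2, Add(-279, -35)) = Add(-2, -314) = -316)
Mul(P, z) = Mul(15, -316) = -4740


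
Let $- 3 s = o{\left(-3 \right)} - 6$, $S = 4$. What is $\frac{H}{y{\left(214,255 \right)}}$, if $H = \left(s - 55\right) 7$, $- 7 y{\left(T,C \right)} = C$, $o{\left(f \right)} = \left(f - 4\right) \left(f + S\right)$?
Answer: $\frac{7448}{765} \approx 9.7359$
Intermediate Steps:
$o{\left(f \right)} = \left(-4 + f\right) \left(4 + f\right)$ ($o{\left(f \right)} = \left(f - 4\right) \left(f + 4\right) = \left(-4 + f\right) \left(4 + f\right)$)
$y{\left(T,C \right)} = - \frac{C}{7}$
$s = \frac{13}{3}$ ($s = - \frac{\left(-16 + \left(-3\right)^{2}\right) - 6}{3} = - \frac{\left(-16 + 9\right) - 6}{3} = - \frac{-7 - 6}{3} = \left(- \frac{1}{3}\right) \left(-13\right) = \frac{13}{3} \approx 4.3333$)
$H = - \frac{1064}{3}$ ($H = \left(\frac{13}{3} - 55\right) 7 = \left(- \frac{152}{3}\right) 7 = - \frac{1064}{3} \approx -354.67$)
$\frac{H}{y{\left(214,255 \right)}} = - \frac{1064}{3 \left(\left(- \frac{1}{7}\right) 255\right)} = - \frac{1064}{3 \left(- \frac{255}{7}\right)} = \left(- \frac{1064}{3}\right) \left(- \frac{7}{255}\right) = \frac{7448}{765}$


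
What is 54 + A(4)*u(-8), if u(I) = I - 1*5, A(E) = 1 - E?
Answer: 93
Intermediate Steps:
u(I) = -5 + I (u(I) = I - 5 = -5 + I)
54 + A(4)*u(-8) = 54 + (1 - 1*4)*(-5 - 8) = 54 + (1 - 4)*(-13) = 54 - 3*(-13) = 54 + 39 = 93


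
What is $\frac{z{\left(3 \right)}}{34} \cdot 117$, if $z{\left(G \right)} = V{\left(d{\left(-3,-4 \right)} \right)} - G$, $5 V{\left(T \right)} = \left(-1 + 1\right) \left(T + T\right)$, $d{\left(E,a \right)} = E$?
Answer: $- \frac{351}{34} \approx -10.324$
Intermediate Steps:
$V{\left(T \right)} = 0$ ($V{\left(T \right)} = \frac{\left(-1 + 1\right) \left(T + T\right)}{5} = \frac{0 \cdot 2 T}{5} = \frac{1}{5} \cdot 0 = 0$)
$z{\left(G \right)} = - G$ ($z{\left(G \right)} = 0 - G = - G$)
$\frac{z{\left(3 \right)}}{34} \cdot 117 = \frac{\left(-1\right) 3}{34} \cdot 117 = \left(-3\right) \frac{1}{34} \cdot 117 = \left(- \frac{3}{34}\right) 117 = - \frac{351}{34}$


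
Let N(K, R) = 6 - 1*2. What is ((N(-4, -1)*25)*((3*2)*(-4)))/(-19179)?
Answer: 800/6393 ≈ 0.12514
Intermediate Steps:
N(K, R) = 4 (N(K, R) = 6 - 2 = 4)
((N(-4, -1)*25)*((3*2)*(-4)))/(-19179) = ((4*25)*((3*2)*(-4)))/(-19179) = (100*(6*(-4)))*(-1/19179) = (100*(-24))*(-1/19179) = -2400*(-1/19179) = 800/6393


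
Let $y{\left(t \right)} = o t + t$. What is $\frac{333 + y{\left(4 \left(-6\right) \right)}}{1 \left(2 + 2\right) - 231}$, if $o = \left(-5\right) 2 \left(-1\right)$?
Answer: $- \frac{69}{227} \approx -0.30396$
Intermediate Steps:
$o = 10$ ($o = \left(-10\right) \left(-1\right) = 10$)
$y{\left(t \right)} = 11 t$ ($y{\left(t \right)} = 10 t + t = 11 t$)
$\frac{333 + y{\left(4 \left(-6\right) \right)}}{1 \left(2 + 2\right) - 231} = \frac{333 + 11 \cdot 4 \left(-6\right)}{1 \left(2 + 2\right) - 231} = \frac{333 + 11 \left(-24\right)}{1 \cdot 4 - 231} = \frac{333 - 264}{4 - 231} = \frac{69}{-227} = 69 \left(- \frac{1}{227}\right) = - \frac{69}{227}$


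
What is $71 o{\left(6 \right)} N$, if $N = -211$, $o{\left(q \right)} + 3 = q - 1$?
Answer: $-29962$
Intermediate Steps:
$o{\left(q \right)} = -4 + q$ ($o{\left(q \right)} = -3 + \left(q - 1\right) = -3 + \left(-1 + q\right) = -4 + q$)
$71 o{\left(6 \right)} N = 71 \left(-4 + 6\right) \left(-211\right) = 71 \cdot 2 \left(-211\right) = 142 \left(-211\right) = -29962$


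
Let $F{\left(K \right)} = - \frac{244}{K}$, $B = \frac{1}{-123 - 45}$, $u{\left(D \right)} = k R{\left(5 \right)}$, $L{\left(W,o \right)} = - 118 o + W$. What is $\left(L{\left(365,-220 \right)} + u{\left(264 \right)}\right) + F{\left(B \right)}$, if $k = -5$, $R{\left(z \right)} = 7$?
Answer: $67282$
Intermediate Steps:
$L{\left(W,o \right)} = W - 118 o$
$u{\left(D \right)} = -35$ ($u{\left(D \right)} = \left(-5\right) 7 = -35$)
$B = - \frac{1}{168}$ ($B = \frac{1}{-168} = - \frac{1}{168} \approx -0.0059524$)
$\left(L{\left(365,-220 \right)} + u{\left(264 \right)}\right) + F{\left(B \right)} = \left(\left(365 - -25960\right) - 35\right) - \frac{244}{- \frac{1}{168}} = \left(\left(365 + 25960\right) - 35\right) - -40992 = \left(26325 - 35\right) + 40992 = 26290 + 40992 = 67282$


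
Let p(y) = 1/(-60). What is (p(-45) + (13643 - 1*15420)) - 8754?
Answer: -631861/60 ≈ -10531.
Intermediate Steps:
p(y) = -1/60
(p(-45) + (13643 - 1*15420)) - 8754 = (-1/60 + (13643 - 1*15420)) - 8754 = (-1/60 + (13643 - 15420)) - 8754 = (-1/60 - 1777) - 8754 = -106621/60 - 8754 = -631861/60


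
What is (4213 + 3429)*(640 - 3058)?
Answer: -18478356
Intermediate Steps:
(4213 + 3429)*(640 - 3058) = 7642*(-2418) = -18478356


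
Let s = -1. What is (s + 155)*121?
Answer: 18634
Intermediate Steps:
(s + 155)*121 = (-1 + 155)*121 = 154*121 = 18634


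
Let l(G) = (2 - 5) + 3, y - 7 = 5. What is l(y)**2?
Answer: 0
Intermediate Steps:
y = 12 (y = 7 + 5 = 12)
l(G) = 0 (l(G) = -3 + 3 = 0)
l(y)**2 = 0**2 = 0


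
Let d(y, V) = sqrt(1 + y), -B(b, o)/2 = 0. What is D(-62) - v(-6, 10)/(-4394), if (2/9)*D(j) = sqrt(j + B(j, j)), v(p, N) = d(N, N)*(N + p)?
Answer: 2*sqrt(11)/2197 + 9*I*sqrt(62)/2 ≈ 0.0030192 + 35.433*I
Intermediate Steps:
B(b, o) = 0 (B(b, o) = -2*0 = 0)
v(p, N) = sqrt(1 + N)*(N + p)
D(j) = 9*sqrt(j)/2 (D(j) = 9*sqrt(j + 0)/2 = 9*sqrt(j)/2)
D(-62) - v(-6, 10)/(-4394) = 9*sqrt(-62)/2 - sqrt(1 + 10)*(10 - 6)/(-4394) = 9*(I*sqrt(62))/2 - sqrt(11)*4*(-1/4394) = 9*I*sqrt(62)/2 - 4*sqrt(11)*(-1/4394) = 9*I*sqrt(62)/2 + 2*sqrt(11)/2197 = 2*sqrt(11)/2197 + 9*I*sqrt(62)/2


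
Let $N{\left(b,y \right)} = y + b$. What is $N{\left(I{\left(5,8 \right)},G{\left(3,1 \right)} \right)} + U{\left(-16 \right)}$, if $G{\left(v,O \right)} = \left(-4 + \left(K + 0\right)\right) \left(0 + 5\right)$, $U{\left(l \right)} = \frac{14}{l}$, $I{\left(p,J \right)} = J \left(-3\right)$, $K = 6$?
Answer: $- \frac{119}{8} \approx -14.875$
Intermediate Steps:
$I{\left(p,J \right)} = - 3 J$
$G{\left(v,O \right)} = 10$ ($G{\left(v,O \right)} = \left(-4 + \left(6 + 0\right)\right) \left(0 + 5\right) = \left(-4 + 6\right) 5 = 2 \cdot 5 = 10$)
$N{\left(b,y \right)} = b + y$
$N{\left(I{\left(5,8 \right)},G{\left(3,1 \right)} \right)} + U{\left(-16 \right)} = \left(\left(-3\right) 8 + 10\right) + \frac{14}{-16} = \left(-24 + 10\right) + 14 \left(- \frac{1}{16}\right) = -14 - \frac{7}{8} = - \frac{119}{8}$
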